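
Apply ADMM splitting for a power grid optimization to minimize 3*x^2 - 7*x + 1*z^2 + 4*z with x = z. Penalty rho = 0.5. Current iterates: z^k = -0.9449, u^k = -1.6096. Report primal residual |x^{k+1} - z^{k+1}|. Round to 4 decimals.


ADMM iteration with rho = 0.5, z^k = -0.9449, u^k = -1.6096
Step 1: x-update.
Minimize 3*x^2 - 7*x + (0.5/2)*(x + 0.9449 - 1.6096)^2
FOC: (2*3 + 0.5)*x = 7 + 0.5*(-0.9449 + 1.6096)
x^{k+1} = 1.1281
Step 2: z-update.
Minimize 1*z^2 + 4*z + (0.5/2)*(1.1281 - z - 1.6096)^2
FOC: (2*1 + 0.5)*z = -4 + 0.5*(1.1281 - 1.6096)
z^{k+1} = -1.6963
Step 3: u-update.
u^{k+1} = -1.6096 + 1.1281 + 1.6963 = 1.2148
Step 4: Primal residual = |1.1281 + 1.6963| = 2.8244


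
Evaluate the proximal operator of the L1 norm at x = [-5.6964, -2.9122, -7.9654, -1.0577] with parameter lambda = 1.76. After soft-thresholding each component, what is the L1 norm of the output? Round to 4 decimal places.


Soft-thresholding with lambda = 1.76:
prox(-5.6964) = sign(-5.6964)*max(|-5.6964| - 1.76, 0) = -3.9364
prox(-2.9122) = sign(-2.9122)*max(|-2.9122| - 1.76, 0) = -1.1522
prox(-7.9654) = sign(-7.9654)*max(|-7.9654| - 1.76, 0) = -6.2054
prox(-1.0577) = sign(-1.0577)*max(|-1.0577| - 1.76, 0) = 0.0
prox(x) = [-3.9364, -1.1522, -6.2054, 0.0]
||prox(x)||_1 = 3.9364 + 1.1522 + 6.2054 + 0.0 = 11.294


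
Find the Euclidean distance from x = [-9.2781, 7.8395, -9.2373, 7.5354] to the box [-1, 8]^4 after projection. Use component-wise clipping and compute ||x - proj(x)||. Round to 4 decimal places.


Project each component onto [-1, 8].
clip(-9.2781) = -1.0, clip(7.8395) = 7.8395, clip(-9.2373) = -1.0, clip(7.5354) = 7.5354
Projection = [-1.0, 7.8395, -1.0, 7.5354]
Squared diffs: [68.5269, 0.0, 67.8531, 0.0]
Distance = sqrt(136.38) = 11.6782


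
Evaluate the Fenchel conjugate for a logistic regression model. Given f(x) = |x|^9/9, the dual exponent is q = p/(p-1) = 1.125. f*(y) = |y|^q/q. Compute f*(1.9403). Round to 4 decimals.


The conjugate exponent q satisfies 1/p + 1/q = 1.
p = 9, so q = 9/(9 - 1) = 1.125
|y|^q = 1.9403^1.125 = 2.1079
f*(1.9403) = 2.1079 / 1.125 = 1.8737


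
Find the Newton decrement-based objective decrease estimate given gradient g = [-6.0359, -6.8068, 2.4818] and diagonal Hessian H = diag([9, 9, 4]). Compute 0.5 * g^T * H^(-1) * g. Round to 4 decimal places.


Step 1: H is diagonal, so H^(-1) * g = [-0.6707, -0.7563, 0.6205].
Step 2: g^T H^(-1) g = sum_i g_i^2 / H_ii
  = (-6.0359)^2/9 + (-6.8068)^2/9 + (2.4818)^2/4
  = 4.048 + 5.1481 + 1.5398 = 10.7359
Step 3: Objective decrease = 0.5 * g^T H^(-1) g = 5.368


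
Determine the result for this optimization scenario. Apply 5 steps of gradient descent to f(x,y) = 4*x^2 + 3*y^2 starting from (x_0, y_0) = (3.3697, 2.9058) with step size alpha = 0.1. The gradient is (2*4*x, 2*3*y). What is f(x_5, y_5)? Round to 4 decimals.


Gradient descent on f(x,y) = 4*x^2 + 3*y^2.
Starting point: (3.3697, 2.9058), alpha = 0.1
Step 1: grad_x = 2*4*3.3697 = 26.9576, grad_y = 2*3*2.9058 = 17.4348
  x_1 = 3.3697 - 0.1*26.9576 = 0.6739
  y_1 = 2.9058 - 0.1*17.4348 = 1.1623
Step 2: grad_x = 2*4*0.6739 = 5.3915, grad_y = 2*3*1.1623 = 6.9739
  x_2 = 0.6739 - 0.1*5.3915 = 0.1348
  y_2 = 1.1623 - 0.1*6.9739 = 0.4649
Step 3: grad_x = 2*4*0.1348 = 1.0783, grad_y = 2*3*0.4649 = 2.7896
  x_3 = 0.1348 - 0.1*1.0783 = 0.027
  y_3 = 0.4649 - 0.1*2.7896 = 0.186
Step 4: grad_x = 2*4*0.027 = 0.2157, grad_y = 2*3*0.186 = 1.1158
  x_4 = 0.027 - 0.1*0.2157 = 0.0054
  y_4 = 0.186 - 0.1*1.1158 = 0.0744
Step 5: grad_x = 2*4*0.0054 = 0.0431, grad_y = 2*3*0.0744 = 0.4463
  x_5 = 0.0054 - 0.1*0.0431 = 0.0011
  y_5 = 0.0744 - 0.1*0.4463 = 0.0298
f(0.0011, 0.0298) = 4*0.0011^2 + 3*0.0298^2 = 0.0027


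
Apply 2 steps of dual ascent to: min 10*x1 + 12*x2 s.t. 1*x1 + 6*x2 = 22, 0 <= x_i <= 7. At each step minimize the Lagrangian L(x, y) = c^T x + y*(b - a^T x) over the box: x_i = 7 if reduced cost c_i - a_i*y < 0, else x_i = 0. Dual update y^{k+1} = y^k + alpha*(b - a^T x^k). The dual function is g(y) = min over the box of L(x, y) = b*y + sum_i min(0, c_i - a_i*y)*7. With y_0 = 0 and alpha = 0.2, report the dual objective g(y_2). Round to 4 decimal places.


Dual ascent for LP: min 10*x1 + 12*x2, 1*x1 + 6*x2 = 22, 0 <= x_i <= 7
Step 1: y^k = 0.0, reduced costs: (10.0, 12.0)
  x^k = (0.0, 0.0), subgradient = b - a^T x = 22.0
  y^{k+1} = 0.0 + 0.2*22.0 = 4.4
Step 2: y^k = 4.4, reduced costs: (5.6, -14.4)
  x^k = (0.0, 7.0), subgradient = b - a^T x = -20.0
  y^{k+1} = 4.4 + 0.2*-20.0 = 0.4
Dual objective at y_2 = 0.4: reduced costs (9.6, 9.6), box minimizer x = (0.0, 0.0)
g(y_2) = b*y + (c1 - a1*y)*x1 + (c2 - a2*y)*x2 = 22*0.4 + 9.6*0.0 + 9.6*0.0 = 8.8 + 0.0 + 0.0 = 8.8


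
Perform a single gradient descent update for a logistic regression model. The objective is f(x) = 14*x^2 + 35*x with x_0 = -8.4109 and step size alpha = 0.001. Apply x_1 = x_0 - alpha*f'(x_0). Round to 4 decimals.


We compute the gradient at x_0 and apply the update.
f'(x) = 28*x + 35
f'(-8.4109) = 28*-8.4109 + 35 = -200.5052
x_1 = -8.4109 - 0.001*-200.5052 = -8.2104


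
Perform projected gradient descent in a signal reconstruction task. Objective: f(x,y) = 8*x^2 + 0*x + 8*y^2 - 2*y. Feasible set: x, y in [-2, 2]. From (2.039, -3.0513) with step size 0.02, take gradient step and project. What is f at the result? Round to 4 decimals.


Step 1: Compute gradient at (2.039, -3.0513).
grad_x = 2*8*2.039 + 0 = 32.624
grad_y = 2*8*-3.0513 - 2 = -50.8208
Step 2: Gradient step.
x_raw = 2.039 - 0.02*32.624 = 1.3865
y_raw = -3.0513 - 0.02*-50.8208 = -2.0349
Step 3: Project onto [-2, 2].
x_proj = clip(1.3865) = 1.3865
y_proj = clip(-2.0349) = -2.0
Step 4: Evaluate f.
f(1.3865, -2.0) = 51.3795


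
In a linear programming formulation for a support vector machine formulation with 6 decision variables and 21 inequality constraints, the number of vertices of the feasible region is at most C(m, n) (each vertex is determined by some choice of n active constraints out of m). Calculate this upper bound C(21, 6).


Each vertex corresponds to some choice of n active constraints out of m, so the number of vertices is at most C(m, n) = m! / (n!(m-n)!).
m = 21, n = 6
Numerator: 21 * 20 * 19 * 18 * 17 * 16
Denominator: 6! = 720
C(21, 6) = 54264


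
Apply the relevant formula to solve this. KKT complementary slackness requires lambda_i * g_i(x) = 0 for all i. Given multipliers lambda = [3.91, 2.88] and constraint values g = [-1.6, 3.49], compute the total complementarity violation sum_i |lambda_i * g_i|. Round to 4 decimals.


KKT complementary slackness check:
lambda_1 * g_1 = 3.91 * -1.6 = -6.256
lambda_2 * g_2 = 2.88 * 3.49 = 10.0512
Total violation = 6.256 + 10.0512 = 16.3072


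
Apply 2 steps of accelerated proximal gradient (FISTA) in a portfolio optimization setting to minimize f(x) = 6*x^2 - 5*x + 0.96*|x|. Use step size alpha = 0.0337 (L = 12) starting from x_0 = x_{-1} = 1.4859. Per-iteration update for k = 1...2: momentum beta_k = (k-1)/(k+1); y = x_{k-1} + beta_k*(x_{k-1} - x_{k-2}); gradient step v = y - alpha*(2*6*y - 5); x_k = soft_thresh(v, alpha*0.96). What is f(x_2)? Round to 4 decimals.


FISTA on f(x) = 6*x^2 - 5*x + 0.96*|x|
L = 12, alpha = 0.0337
Iteration 1: beta = 0.0, y = 1.4859 + 0.0*(1.4859 - 1.4859) = 1.4859
  grad(y) = 12.8308, v = y - alpha*grad = 1.0535
  prox(v) = soft_thresh(1.0535, 0.0324) = 1.0212
Iteration 2: beta = 0.3333, y = 1.0212 + 0.3333*(1.0212 - 1.4859) = 0.8662
  grad(y) = 5.3948, v = y - alpha*grad = 0.6844
  prox(v) = soft_thresh(0.6844, 0.0324) = 0.6521
f(x_2) = 6*0.6521^2 - 5*0.6521 + 0.96*|0.6521| = -0.0832


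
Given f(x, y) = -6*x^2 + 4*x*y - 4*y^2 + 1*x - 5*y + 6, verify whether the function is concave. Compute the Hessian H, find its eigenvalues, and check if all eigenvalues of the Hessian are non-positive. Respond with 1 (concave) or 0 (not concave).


The Hessian of f(x,y) = -6*x^2 + 4*x*y - 4*y^2 + 1*x - 5*y + 6 is:
H = [[-12, 4], [4, -8]]
Trace = -12 - 8 = -20
Determinant = -12*-8 - (4)^2 = 80
Discriminant = (-20)^2 - 4*80 = 80.0
Eigenvalues: lambda_1 = -14.4721, lambda_2 = -5.5279
The function is concave.

1


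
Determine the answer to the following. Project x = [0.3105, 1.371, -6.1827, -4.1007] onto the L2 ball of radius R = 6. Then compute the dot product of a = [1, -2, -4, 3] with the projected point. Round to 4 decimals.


Step 1: Compute ||x|| (intermediates to 6 decimals).
||x|| = sqrt(0.3105^2 + 1.371^2 + (-6.1827)^2 + (-4.1007)^2) = 7.550998
Step 2: Project.
Since ||x|| > R, scale = R/||x|| = 6/7.550998 = 0.794597, proj(x) = scale * x
proj(x) = [0.246722, 1.089392, -4.912755, -3.258404]
Step 3: Dot product.
a^T * proj(x) = 1*0.246722 - 2*1.089392 - 4*(-4.912755) + 3*(-3.258404) = 7.9437


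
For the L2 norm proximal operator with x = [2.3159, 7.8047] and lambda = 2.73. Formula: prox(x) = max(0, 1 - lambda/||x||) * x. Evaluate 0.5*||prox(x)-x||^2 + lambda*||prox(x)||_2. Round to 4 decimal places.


Step 1: Compute ||x||.
||x|| = 8.1411
Step 2: Compute scaling factor.
scale = max(0, 1 - 2.73/8.1411) = 0.6647
Step 3: prox(x) = [1.5393, 5.1875]
||prox(x)|| = 5.4111
Step 4: Proximal objective.
0.5*||prox-x||^2 = 3.7265
lambda*||prox|| = 14.7723
Total = 18.4986


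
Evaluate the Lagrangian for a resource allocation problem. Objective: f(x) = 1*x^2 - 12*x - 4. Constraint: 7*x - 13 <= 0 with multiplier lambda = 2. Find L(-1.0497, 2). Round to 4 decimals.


Step 1: Evaluate f(x).
f(-1.0497) = 1*(-1.0497)^2 - 12*(-1.0497) - 4 = 9.6983
Step 2: Evaluate g(x).
g(-1.0497) = 7*-1.0497 - 13 = -20.3479
Step 3: Compute Lagrangian.
L = 9.6983 + 2*-20.3479 = -30.9975


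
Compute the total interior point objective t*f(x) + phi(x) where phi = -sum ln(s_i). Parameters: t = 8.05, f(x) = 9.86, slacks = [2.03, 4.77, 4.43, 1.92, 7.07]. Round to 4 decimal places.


Step 1: Compute log-barrier.
ln values: [0.708, 1.5623, 1.4884, 0.6523, 1.9559]
phi = -(0.708 + 1.5623 + 1.4884 + 0.6523 + 1.9559) = -6.367
Step 2: Compute augmented objective.
t*f(x) = 8.05*9.86 = 79.373
Total = 79.373 - 6.367 = 73.006


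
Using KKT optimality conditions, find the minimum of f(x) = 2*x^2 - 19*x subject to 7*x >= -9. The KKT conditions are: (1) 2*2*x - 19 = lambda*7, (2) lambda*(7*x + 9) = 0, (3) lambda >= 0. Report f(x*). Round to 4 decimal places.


Step 1: Try lambda = 0 (constraint inactive).
Stationarity: 2*2*x - 19 = 0
x* = 19/(2*2) = 4.75
Check constraint: 7*4.75 = 33.25 >= -9 -- satisfied.
Step 2: Compute optimal value.
f(x*) = 2*4.75^2 - 19*4.75 = -45.125


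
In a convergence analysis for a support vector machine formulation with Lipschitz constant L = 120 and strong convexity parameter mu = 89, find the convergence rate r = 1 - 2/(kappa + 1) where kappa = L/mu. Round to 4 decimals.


Step 1: Compute the condition number.
kappa = L/mu = 120/89 = 1.3483
Step 2: Compute the convergence rate.
r = 1 - 2/(kappa + 1) = 1 - 2*mu/(L + mu) = (L - mu)/(L + mu) = 31/209 = 0.1483


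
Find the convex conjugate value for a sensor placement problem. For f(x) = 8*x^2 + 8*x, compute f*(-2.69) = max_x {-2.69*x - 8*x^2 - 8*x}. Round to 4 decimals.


f*(y) = sup_x {y*x - a*x^2 - b*x} = sup_x {(y-b)*x - a*x^2}
FOC: (y - b) - 2a*x = 0 => x* = (y - b)/(2a)
x* = (-2.69 - 8)/(2*8) = -0.6681
f*(-2.69) = (y-b)^2/(4a) = (-2.69 - 8)^2/(4*8)
= 114.2761/32 = 3.5711


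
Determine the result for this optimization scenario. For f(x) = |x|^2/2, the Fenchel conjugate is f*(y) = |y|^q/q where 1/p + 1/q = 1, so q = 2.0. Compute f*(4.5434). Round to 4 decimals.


The conjugate exponent q satisfies 1/p + 1/q = 1.
p = 2, so q = 2/(2 - 1) = 2.0
|y|^q = 4.5434^2.0 = 20.6425
f*(4.5434) = 20.6425 / 2.0 = 10.3212


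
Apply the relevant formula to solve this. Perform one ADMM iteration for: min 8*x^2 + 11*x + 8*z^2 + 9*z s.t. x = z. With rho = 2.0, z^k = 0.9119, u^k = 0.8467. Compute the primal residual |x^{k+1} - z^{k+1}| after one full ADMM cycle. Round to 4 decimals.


ADMM iteration with rho = 2.0, z^k = 0.9119, u^k = 0.8467
Step 1: x-update.
Minimize 8*x^2 + 11*x + (2.0/2)*(x - 0.9119 + 0.8467)^2
FOC: (2*8 + 2.0)*x = -11 + 2.0*(0.9119 - 0.8467)
x^{k+1} = -0.6039
Step 2: z-update.
Minimize 8*z^2 + 9*z + (2.0/2)*(-0.6039 - z + 0.8467)^2
FOC: (2*8 + 2.0)*z = -9 + 2.0*(-0.6039 + 0.8467)
z^{k+1} = -0.473
Step 3: u-update.
u^{k+1} = 0.8467 - 0.6039 + 0.473 = 0.7159
Step 4: Primal residual = |-0.6039 + 0.473| = 0.1308


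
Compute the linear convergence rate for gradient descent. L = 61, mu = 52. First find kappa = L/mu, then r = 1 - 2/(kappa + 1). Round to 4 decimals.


Step 1: Compute the condition number.
kappa = L/mu = 61/52 = 1.1731
Step 2: Compute the convergence rate.
r = 1 - 2/(kappa + 1) = 1 - 2*mu/(L + mu) = (L - mu)/(L + mu) = 9/113 = 0.0796


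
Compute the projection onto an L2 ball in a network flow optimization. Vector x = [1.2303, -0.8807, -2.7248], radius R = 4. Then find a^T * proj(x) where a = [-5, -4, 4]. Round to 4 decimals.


Step 1: Compute ||x|| (intermediates to 6 decimals).
||x|| = sqrt(1.2303^2 + (-0.8807)^2 + (-2.7248)^2) = 3.116698
Step 2: Project.
Since ||x|| <= R, proj = x (no scaling needed).
proj(x) = [1.2303, -0.8807, -2.7248]
Step 3: Dot product.
a^T * proj(x) = -5*1.2303 - 4*(-0.8807) + 4*(-2.7248) = -13.5279


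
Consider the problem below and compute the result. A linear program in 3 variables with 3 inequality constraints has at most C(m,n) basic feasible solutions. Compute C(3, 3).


Each vertex corresponds to some choice of n active constraints out of m, so the number of vertices is at most C(m, n) = m! / (n!(m-n)!).
m = 3, n = 3
Numerator: 3 * 2 * 1
Denominator: 3! = 6
C(3, 3) = 1


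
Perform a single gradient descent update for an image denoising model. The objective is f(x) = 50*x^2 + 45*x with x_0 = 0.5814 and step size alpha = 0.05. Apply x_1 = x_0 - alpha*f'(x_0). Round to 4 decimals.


We compute the gradient at x_0 and apply the update.
f'(x) = 100*x + 45
f'(0.5814) = 100*0.5814 + 45 = 103.14
x_1 = 0.5814 - 0.05*103.14 = -4.5756


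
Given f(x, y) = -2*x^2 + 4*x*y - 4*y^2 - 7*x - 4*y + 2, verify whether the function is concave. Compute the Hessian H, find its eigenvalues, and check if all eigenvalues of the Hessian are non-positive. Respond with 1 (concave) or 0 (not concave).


The Hessian of f(x,y) = -2*x^2 + 4*x*y - 4*y^2 - 7*x - 4*y + 2 is:
H = [[-4, 4], [4, -8]]
Trace = -4 - 8 = -12
Determinant = -4*-8 - (4)^2 = 16
Discriminant = (-12)^2 - 4*16 = 80.0
Eigenvalues: lambda_1 = -10.4721, lambda_2 = -1.5279
The function is concave.

1


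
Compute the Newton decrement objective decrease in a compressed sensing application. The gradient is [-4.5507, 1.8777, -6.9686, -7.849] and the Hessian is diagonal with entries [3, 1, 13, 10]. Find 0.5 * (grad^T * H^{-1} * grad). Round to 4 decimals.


Step 1: H is diagonal, so H^(-1) * g = [-1.5169, 1.8777, -0.536, -0.7849].
Step 2: g^T H^(-1) g = sum_i g_i^2 / H_ii
  = (-4.5507)^2/3 + (1.8777)^2/1 + (-6.9686)^2/13 + (-7.849)^2/10
  = 6.903 + 3.5258 + 3.7355 + 6.1607 = 20.3249
Step 3: Objective decrease = 0.5 * g^T H^(-1) g = 10.1624


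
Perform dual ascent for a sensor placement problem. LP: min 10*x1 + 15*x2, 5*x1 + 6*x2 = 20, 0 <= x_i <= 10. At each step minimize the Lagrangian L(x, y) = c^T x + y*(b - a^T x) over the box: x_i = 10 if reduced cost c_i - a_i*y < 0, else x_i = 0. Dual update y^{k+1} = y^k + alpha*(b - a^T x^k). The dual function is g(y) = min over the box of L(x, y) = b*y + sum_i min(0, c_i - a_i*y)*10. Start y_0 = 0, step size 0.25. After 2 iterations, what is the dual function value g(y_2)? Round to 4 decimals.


Dual ascent for LP: min 10*x1 + 15*x2, 5*x1 + 6*x2 = 20, 0 <= x_i <= 10
Step 1: y^k = 0.0, reduced costs: (10.0, 15.0)
  x^k = (0.0, 0.0), subgradient = b - a^T x = 20.0
  y^{k+1} = 0.0 + 0.25*20.0 = 5.0
Step 2: y^k = 5.0, reduced costs: (-15.0, -15.0)
  x^k = (10.0, 10.0), subgradient = b - a^T x = -90.0
  y^{k+1} = 5.0 + 0.25*-90.0 = -17.5
Dual objective at y_2 = -17.5: reduced costs (97.5, 120.0), box minimizer x = (0.0, 0.0)
g(y_2) = b*y + (c1 - a1*y)*x1 + (c2 - a2*y)*x2 = 20*(-17.5) + 97.5*0.0 + 120.0*0.0 = -350.0 + 0.0 + 0.0 = -350.0


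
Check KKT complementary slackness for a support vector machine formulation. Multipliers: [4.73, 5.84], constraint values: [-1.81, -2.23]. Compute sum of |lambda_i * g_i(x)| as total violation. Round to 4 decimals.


KKT complementary slackness check:
lambda_1 * g_1 = 4.73 * -1.81 = -8.5613
lambda_2 * g_2 = 5.84 * -2.23 = -13.0232
Total violation = 8.5613 + 13.0232 = 21.5845


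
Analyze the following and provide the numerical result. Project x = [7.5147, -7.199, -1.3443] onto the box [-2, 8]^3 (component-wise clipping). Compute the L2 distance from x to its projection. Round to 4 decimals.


Project each component onto [-2, 8].
clip(7.5147) = 7.5147, clip(-7.199) = -2.0, clip(-1.3443) = -1.3443
Projection = [7.5147, -2.0, -1.3443]
Squared diffs: [0.0, 27.0296, 0.0]
Distance = sqrt(27.0296) = 5.199


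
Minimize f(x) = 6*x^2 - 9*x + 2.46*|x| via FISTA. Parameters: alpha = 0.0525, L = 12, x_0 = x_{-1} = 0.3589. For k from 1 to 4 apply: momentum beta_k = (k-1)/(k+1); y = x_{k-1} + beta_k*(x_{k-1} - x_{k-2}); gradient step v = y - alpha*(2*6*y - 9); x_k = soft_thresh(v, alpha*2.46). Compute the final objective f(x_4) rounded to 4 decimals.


FISTA on f(x) = 6*x^2 - 9*x + 2.46*|x|
L = 12, alpha = 0.0525
Iteration 1: beta = 0.0, y = 0.3589 + 0.0*(0.3589 - 0.3589) = 0.3589
  grad(y) = -4.6932, v = y - alpha*grad = 0.6053
  prox(v) = soft_thresh(0.6053, 0.1292) = 0.4761
Iteration 2: beta = 0.3333, y = 0.4761 + 0.3333*(0.4761 - 0.3589) = 0.5152
  grad(y) = -2.8173, v = y - alpha*grad = 0.6631
  prox(v) = soft_thresh(0.6631, 0.1292) = 0.534
Iteration 3: beta = 0.5, y = 0.534 + 0.5*(0.534 - 0.4761) = 0.5629
  grad(y) = -2.2452, v = y - alpha*grad = 0.6808
  prox(v) = soft_thresh(0.6808, 0.1292) = 0.5516
Iteration 4: beta = 0.6, y = 0.5516 + 0.6*(0.5516 - 0.534) = 0.5622
  grad(y) = -2.2535, v = y - alpha*grad = 0.6805
  prox(v) = soft_thresh(0.6805, 0.1292) = 0.5514
f(x_4) = 6*0.5514^2 - 9*0.5514 + 2.46*|0.5514| = -1.7819


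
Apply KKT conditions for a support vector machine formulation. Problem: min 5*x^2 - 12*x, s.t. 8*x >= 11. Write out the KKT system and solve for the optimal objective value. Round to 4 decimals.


Step 1: Try lambda = 0 (constraint inactive).
x_unc = 12/(2*5) = 1.2
Check: 8*1.2 = 9.6 < 11 -- violated!
Step 2: Constraint must be active: 8*x = 11
x* = 11/8 = 1.375
lambda = (2*5*1.375 - 12)/8 = 0.2188
Step 3: Compute optimal value.
f(x*) = 5*1.375^2 - 12*1.375 = -7.0469


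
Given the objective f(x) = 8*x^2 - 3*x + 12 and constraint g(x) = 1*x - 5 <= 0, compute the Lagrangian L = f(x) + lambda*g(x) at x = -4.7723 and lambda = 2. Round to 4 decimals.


Step 1: Evaluate f(x).
f(-4.7723) = 8*(-4.7723)^2 - 3*(-4.7723) + 12 = 208.5157
Step 2: Evaluate g(x).
g(-4.7723) = 1*-4.7723 - 5 = -9.7723
Step 3: Compute Lagrangian.
L = 208.5157 + 2*-9.7723 = 188.9711


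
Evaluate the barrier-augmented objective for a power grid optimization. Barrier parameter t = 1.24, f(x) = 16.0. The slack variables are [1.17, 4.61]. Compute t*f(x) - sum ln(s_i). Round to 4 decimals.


Step 1: Compute log-barrier.
ln values: [0.157, 1.5282]
phi = -(0.157 + 1.5282) = -1.6852
Step 2: Compute augmented objective.
t*f(x) = 1.24*16.0 = 19.84
Total = 19.84 - 1.6852 = 18.1548


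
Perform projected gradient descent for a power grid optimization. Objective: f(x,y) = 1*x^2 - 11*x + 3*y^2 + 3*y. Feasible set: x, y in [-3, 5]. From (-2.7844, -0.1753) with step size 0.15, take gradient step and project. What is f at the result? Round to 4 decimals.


Step 1: Compute gradient at (-2.7844, -0.1753).
grad_x = 2*1*-2.7844 - 11 = -16.5688
grad_y = 2*3*-0.1753 + 3 = 1.9482
Step 2: Gradient step.
x_raw = -2.7844 - 0.15*-16.5688 = -0.2991
y_raw = -0.1753 - 0.15*1.9482 = -0.4675
Step 3: Project onto [-3, 5].
x_proj = clip(-0.2991) = -0.2991
y_proj = clip(-0.4675) = -0.4675
Step 4: Evaluate f.
f(-0.2991, -0.4675) = 2.6325


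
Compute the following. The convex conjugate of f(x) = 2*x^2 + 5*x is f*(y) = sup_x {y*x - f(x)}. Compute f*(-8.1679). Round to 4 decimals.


f*(y) = sup_x {y*x - a*x^2 - b*x} = sup_x {(y-b)*x - a*x^2}
FOC: (y - b) - 2a*x = 0 => x* = (y - b)/(2a)
x* = (-8.1679 - 5)/(2*2) = -3.292
f*(-8.1679) = (y-b)^2/(4a) = (-8.1679 - 5)^2/(4*2)
= 173.3936/8 = 21.6742


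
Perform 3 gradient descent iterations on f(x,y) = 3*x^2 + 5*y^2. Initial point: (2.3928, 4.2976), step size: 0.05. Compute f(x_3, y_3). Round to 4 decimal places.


Gradient descent on f(x,y) = 3*x^2 + 5*y^2.
Starting point: (2.3928, 4.2976), alpha = 0.05
Step 1: grad_x = 2*3*2.3928 = 14.3568, grad_y = 2*5*4.2976 = 42.976
  x_1 = 2.3928 - 0.05*14.3568 = 1.675
  y_1 = 4.2976 - 0.05*42.976 = 2.1488
Step 2: grad_x = 2*3*1.675 = 10.0498, grad_y = 2*5*2.1488 = 21.488
  x_2 = 1.675 - 0.05*10.0498 = 1.1725
  y_2 = 2.1488 - 0.05*21.488 = 1.0744
Step 3: grad_x = 2*3*1.1725 = 7.0348, grad_y = 2*5*1.0744 = 10.744
  x_3 = 1.1725 - 0.05*7.0348 = 0.8207
  y_3 = 1.0744 - 0.05*10.744 = 0.5372
f(0.8207, 0.5372) = 3*0.8207^2 + 5*0.5372^2 = 3.4637


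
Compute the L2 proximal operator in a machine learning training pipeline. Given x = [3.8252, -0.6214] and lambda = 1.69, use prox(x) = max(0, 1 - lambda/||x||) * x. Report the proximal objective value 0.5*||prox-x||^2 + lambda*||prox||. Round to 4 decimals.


Step 1: Compute ||x||.
||x|| = 3.8753
Step 2: Compute scaling factor.
scale = max(0, 1 - 1.69/3.8753) = 0.5639
Step 3: prox(x) = [2.1571, -0.3504]
||prox(x)|| = 2.1853
Step 4: Proximal objective.
0.5*||prox-x||^2 = 1.4281
lambda*||prox|| = 3.6932
Total = 5.1213


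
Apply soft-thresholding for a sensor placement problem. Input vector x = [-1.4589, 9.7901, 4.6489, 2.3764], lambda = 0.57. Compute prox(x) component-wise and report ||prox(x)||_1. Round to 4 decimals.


Soft-thresholding with lambda = 0.57:
prox(-1.4589) = sign(-1.4589)*max(|-1.4589| - 0.57, 0) = -0.8889
prox(9.7901) = sign(9.7901)*max(|9.7901| - 0.57, 0) = 9.2201
prox(4.6489) = sign(4.6489)*max(|4.6489| - 0.57, 0) = 4.0789
prox(2.3764) = sign(2.3764)*max(|2.3764| - 0.57, 0) = 1.8064
prox(x) = [-0.8889, 9.2201, 4.0789, 1.8064]
||prox(x)||_1 = 0.8889 + 9.2201 + 4.0789 + 1.8064 = 15.9943


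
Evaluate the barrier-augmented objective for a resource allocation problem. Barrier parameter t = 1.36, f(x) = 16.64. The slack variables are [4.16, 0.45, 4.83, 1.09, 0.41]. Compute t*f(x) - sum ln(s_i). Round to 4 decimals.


Step 1: Compute log-barrier.
ln values: [1.4255, -0.7985, 1.5748, 0.0862, -0.8916]
phi = -(1.4255 - 0.7985 + 1.5748 + 0.0862 - 0.8916) = -1.3964
Step 2: Compute augmented objective.
t*f(x) = 1.36*16.64 = 22.6304
Total = 22.6304 - 1.3964 = 21.234


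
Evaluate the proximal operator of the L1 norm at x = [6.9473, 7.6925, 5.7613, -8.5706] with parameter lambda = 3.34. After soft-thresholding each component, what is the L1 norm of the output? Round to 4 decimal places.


Soft-thresholding with lambda = 3.34:
prox(6.9473) = sign(6.9473)*max(|6.9473| - 3.34, 0) = 3.6073
prox(7.6925) = sign(7.6925)*max(|7.6925| - 3.34, 0) = 4.3525
prox(5.7613) = sign(5.7613)*max(|5.7613| - 3.34, 0) = 2.4213
prox(-8.5706) = sign(-8.5706)*max(|-8.5706| - 3.34, 0) = -5.2306
prox(x) = [3.6073, 4.3525, 2.4213, -5.2306]
||prox(x)||_1 = 3.6073 + 4.3525 + 2.4213 + 5.2306 = 15.6117


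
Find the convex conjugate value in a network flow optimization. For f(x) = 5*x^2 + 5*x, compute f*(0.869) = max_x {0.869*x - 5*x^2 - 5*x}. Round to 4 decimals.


f*(y) = sup_x {y*x - a*x^2 - b*x} = sup_x {(y-b)*x - a*x^2}
FOC: (y - b) - 2a*x = 0 => x* = (y - b)/(2a)
x* = (0.869 - 5)/(2*5) = -0.4131
f*(0.869) = (y-b)^2/(4a) = (0.869 - 5)^2/(4*5)
= 17.0652/20 = 0.8533


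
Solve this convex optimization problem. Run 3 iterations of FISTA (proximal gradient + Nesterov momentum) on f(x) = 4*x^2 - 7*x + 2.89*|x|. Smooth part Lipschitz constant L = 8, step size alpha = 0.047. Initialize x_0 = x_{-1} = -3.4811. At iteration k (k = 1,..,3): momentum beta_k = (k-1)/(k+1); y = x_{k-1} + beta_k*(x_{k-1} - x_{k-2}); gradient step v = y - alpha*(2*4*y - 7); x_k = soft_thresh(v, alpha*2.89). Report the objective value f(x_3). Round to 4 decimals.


FISTA on f(x) = 4*x^2 - 7*x + 2.89*|x|
L = 8, alpha = 0.047
Iteration 1: beta = 0.0, y = -3.4811 + 0.0*(-3.4811 + 3.4811) = -3.4811
  grad(y) = -34.8488, v = y - alpha*grad = -1.8432
  prox(v) = soft_thresh(-1.8432, 0.1358) = -1.7074
Iteration 2: beta = 0.3333, y = -1.7074 + 0.3333*(-1.7074 + 3.4811) = -1.1161
  grad(y) = -15.9291, v = y - alpha*grad = -0.3675
  prox(v) = soft_thresh(-0.3675, 0.1358) = -0.2316
Iteration 3: beta = 0.5, y = -0.2316 + 0.5*(-0.2316 + 1.7074) = 0.5062
  grad(y) = -2.9502, v = y - alpha*grad = 0.6449
  prox(v) = soft_thresh(0.6449, 0.1358) = 0.5091
f(x_3) = 4*0.5091^2 - 7*0.5091 + 2.89*|0.5091| = -1.0557


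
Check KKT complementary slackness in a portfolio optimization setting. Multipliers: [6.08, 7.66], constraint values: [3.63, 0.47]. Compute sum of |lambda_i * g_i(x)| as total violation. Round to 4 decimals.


KKT complementary slackness check:
lambda_1 * g_1 = 6.08 * 3.63 = 22.0704
lambda_2 * g_2 = 7.66 * 0.47 = 3.6002
Total violation = 22.0704 + 3.6002 = 25.6706


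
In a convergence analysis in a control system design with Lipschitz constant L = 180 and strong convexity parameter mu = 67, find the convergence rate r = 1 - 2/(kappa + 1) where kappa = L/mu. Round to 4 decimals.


Step 1: Compute the condition number.
kappa = L/mu = 180/67 = 2.6866
Step 2: Compute the convergence rate.
r = 1 - 2/(kappa + 1) = 1 - 2*mu/(L + mu) = (L - mu)/(L + mu) = 113/247 = 0.4575


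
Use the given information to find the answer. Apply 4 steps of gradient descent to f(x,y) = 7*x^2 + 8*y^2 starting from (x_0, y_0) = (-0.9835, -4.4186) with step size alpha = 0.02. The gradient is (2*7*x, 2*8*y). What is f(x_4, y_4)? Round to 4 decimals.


Gradient descent on f(x,y) = 7*x^2 + 8*y^2.
Starting point: (-0.9835, -4.4186), alpha = 0.02
Step 1: grad_x = 2*7*-0.9835 = -13.769, grad_y = 2*8*-4.4186 = -70.6976
  x_1 = -0.9835 - 0.02*-13.769 = -0.7081
  y_1 = -4.4186 - 0.02*-70.6976 = -3.0046
Step 2: grad_x = 2*7*-0.7081 = -9.9137, grad_y = 2*8*-3.0046 = -48.0744
  x_2 = -0.7081 - 0.02*-9.9137 = -0.5098
  y_2 = -3.0046 - 0.02*-48.0744 = -2.0432
Step 3: grad_x = 2*7*-0.5098 = -7.1378, grad_y = 2*8*-2.0432 = -32.6906
  x_3 = -0.5098 - 0.02*-7.1378 = -0.3671
  y_3 = -2.0432 - 0.02*-32.6906 = -1.3893
Step 4: grad_x = 2*7*-0.3671 = -5.1393, grad_y = 2*8*-1.3893 = -22.2296
  x_4 = -0.3671 - 0.02*-5.1393 = -0.2643
  y_4 = -1.3893 - 0.02*-22.2296 = -0.9448
f(-0.2643, -0.9448) = 7*(-0.2643)^2 + 8*(-0.9448)^2 = 7.6295


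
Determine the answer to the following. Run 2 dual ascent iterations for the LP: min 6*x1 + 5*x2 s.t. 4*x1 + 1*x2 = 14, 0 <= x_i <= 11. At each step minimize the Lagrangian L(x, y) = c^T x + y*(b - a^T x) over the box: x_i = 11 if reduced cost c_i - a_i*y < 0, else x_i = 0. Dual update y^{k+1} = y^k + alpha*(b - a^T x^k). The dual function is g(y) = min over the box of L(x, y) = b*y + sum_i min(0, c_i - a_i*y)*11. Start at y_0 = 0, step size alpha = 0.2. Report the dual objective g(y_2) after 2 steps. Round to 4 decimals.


Dual ascent for LP: min 6*x1 + 5*x2, 4*x1 + 1*x2 = 14, 0 <= x_i <= 11
Step 1: y^k = 0.0, reduced costs: (6.0, 5.0)
  x^k = (0.0, 0.0), subgradient = b - a^T x = 14.0
  y^{k+1} = 0.0 + 0.2*14.0 = 2.8
Step 2: y^k = 2.8, reduced costs: (-5.2, 2.2)
  x^k = (11.0, 0.0), subgradient = b - a^T x = -30.0
  y^{k+1} = 2.8 + 0.2*-30.0 = -3.2
Dual objective at y_2 = -3.2: reduced costs (18.8, 8.2), box minimizer x = (0.0, 0.0)
g(y_2) = b*y + (c1 - a1*y)*x1 + (c2 - a2*y)*x2 = 14*(-3.2) + 18.8*0.0 + 8.2*0.0 = -44.8 + 0.0 + 0.0 = -44.8


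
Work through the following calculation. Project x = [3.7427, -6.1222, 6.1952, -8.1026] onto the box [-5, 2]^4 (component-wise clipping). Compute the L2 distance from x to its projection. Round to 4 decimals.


Project each component onto [-5, 2].
clip(3.7427) = 2.0, clip(-6.1222) = -5.0, clip(6.1952) = 2.0, clip(-8.1026) = -5.0
Projection = [2.0, -5.0, 2.0, -5.0]
Squared diffs: [3.037, 1.2593, 17.5997, 9.6261]
Distance = sqrt(31.5221) = 5.6145


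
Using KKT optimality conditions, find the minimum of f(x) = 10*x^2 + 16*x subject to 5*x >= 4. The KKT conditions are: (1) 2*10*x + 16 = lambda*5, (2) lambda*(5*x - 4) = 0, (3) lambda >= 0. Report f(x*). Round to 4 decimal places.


Step 1: Try lambda = 0 (constraint inactive).
x_unc = -16/(2*10) = -0.8
Check: 5*-0.8 = -4.0 < 4 -- violated!
Step 2: Constraint must be active: 5*x = 4
x* = 4/5 = 0.8
lambda = (2*10*0.8 + 16)/5 = 6.4
Step 3: Compute optimal value.
f(x*) = 10*0.8^2 + 16*0.8 = 19.2


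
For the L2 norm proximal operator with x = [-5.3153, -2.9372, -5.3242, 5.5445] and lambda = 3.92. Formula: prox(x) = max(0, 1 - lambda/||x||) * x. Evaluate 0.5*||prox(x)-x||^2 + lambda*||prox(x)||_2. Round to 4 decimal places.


Step 1: Compute ||x||.
||x|| = 9.7963
Step 2: Compute scaling factor.
scale = max(0, 1 - 3.92/9.7963) = 0.5999
Step 3: prox(x) = [-3.1884, -1.7619, -3.1937, 3.3259]
||prox(x)|| = 5.8763
Step 4: Proximal objective.
0.5*||prox-x||^2 = 7.6832
lambda*||prox|| = 23.0351
Total = 30.7184


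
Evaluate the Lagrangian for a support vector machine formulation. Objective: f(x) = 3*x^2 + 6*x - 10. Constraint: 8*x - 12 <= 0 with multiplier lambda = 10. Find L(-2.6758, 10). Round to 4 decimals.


Step 1: Evaluate f(x).
f(-2.6758) = 3*(-2.6758)^2 + 6*(-2.6758) - 10 = -4.5751
Step 2: Evaluate g(x).
g(-2.6758) = 8*-2.6758 - 12 = -33.4064
Step 3: Compute Lagrangian.
L = -4.5751 + 10*-33.4064 = -338.6391


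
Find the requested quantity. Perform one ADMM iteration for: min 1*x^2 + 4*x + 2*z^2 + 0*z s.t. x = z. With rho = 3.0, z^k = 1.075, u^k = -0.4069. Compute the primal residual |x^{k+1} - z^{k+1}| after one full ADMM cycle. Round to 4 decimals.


ADMM iteration with rho = 3.0, z^k = 1.075, u^k = -0.4069
Step 1: x-update.
Minimize 1*x^2 + 4*x + (3.0/2)*(x - 1.075 - 0.4069)^2
FOC: (2*1 + 3.0)*x = -4 + 3.0*(1.075 + 0.4069)
x^{k+1} = 0.0891
Step 2: z-update.
Minimize 2*z^2 + 0*z + (3.0/2)*(0.0891 - z - 0.4069)^2
FOC: (2*2 + 3.0)*z = 0 + 3.0*(0.0891 - 0.4069)
z^{k+1} = -0.1362
Step 3: u-update.
u^{k+1} = -0.4069 + 0.0891 + 0.1362 = -0.1816
Step 4: Primal residual = |0.0891 + 0.1362| = 0.2253


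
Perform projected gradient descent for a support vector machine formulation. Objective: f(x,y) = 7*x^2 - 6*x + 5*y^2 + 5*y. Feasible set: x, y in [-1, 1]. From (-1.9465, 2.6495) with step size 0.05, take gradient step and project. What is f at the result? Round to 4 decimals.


Step 1: Compute gradient at (-1.9465, 2.6495).
grad_x = 2*7*-1.9465 - 6 = -33.251
grad_y = 2*5*2.6495 + 5 = 31.495
Step 2: Gradient step.
x_raw = -1.9465 - 0.05*-33.251 = -0.284
y_raw = 2.6495 - 0.05*31.495 = 1.0748
Step 3: Project onto [-1, 1].
x_proj = clip(-0.284) = -0.284
y_proj = clip(1.0748) = 1.0
Step 4: Evaluate f.
f(-0.284, 1.0) = 12.2681


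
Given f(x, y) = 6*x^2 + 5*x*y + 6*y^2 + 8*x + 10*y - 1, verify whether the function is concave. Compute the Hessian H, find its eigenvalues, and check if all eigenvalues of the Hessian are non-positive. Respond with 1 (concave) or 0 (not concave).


The Hessian of f(x,y) = 6*x^2 + 5*x*y + 6*y^2 + 8*x + 10*y - 1 is:
H = [[12, 5], [5, 12]]
Trace = 12 + 12 = 24
Determinant = 12*12 - (5)^2 = 119
Discriminant = (24)^2 - 4*119 = 100.0
Eigenvalues: lambda_1 = 7.0, lambda_2 = 17.0
The function is not concave.

0


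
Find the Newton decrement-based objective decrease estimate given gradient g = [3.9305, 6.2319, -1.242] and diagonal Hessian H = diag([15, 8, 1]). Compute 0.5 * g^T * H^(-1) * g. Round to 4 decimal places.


Step 1: H is diagonal, so H^(-1) * g = [0.262, 0.779, -1.242].
Step 2: g^T H^(-1) g = sum_i g_i^2 / H_ii
  = (3.9305)^2/15 + (6.2319)^2/8 + (-1.242)^2/1
  = 1.0299 + 4.8546 + 1.5426 = 7.4271
Step 3: Objective decrease = 0.5 * g^T H^(-1) g = 3.7135


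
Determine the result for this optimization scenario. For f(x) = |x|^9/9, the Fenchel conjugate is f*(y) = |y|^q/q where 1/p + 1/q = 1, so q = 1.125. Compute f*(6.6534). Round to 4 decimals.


The conjugate exponent q satisfies 1/p + 1/q = 1.
p = 9, so q = 9/(9 - 1) = 1.125
|y|^q = 6.6534^1.125 = 8.4319
f*(6.6534) = 8.4319 / 1.125 = 7.495


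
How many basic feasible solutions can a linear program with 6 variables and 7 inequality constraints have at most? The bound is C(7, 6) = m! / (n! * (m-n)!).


Each vertex corresponds to some choice of n active constraints out of m, so the number of vertices is at most C(m, n) = m! / (n!(m-n)!).
m = 7, n = 6
Numerator: 7 * 6 * 5 * 4 * 3 * 2
Denominator: 6! = 720
C(7, 6) = 7


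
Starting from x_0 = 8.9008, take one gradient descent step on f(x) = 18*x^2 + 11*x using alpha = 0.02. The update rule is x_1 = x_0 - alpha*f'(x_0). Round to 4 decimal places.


We compute the gradient at x_0 and apply the update.
f'(x) = 36*x + 11
f'(8.9008) = 36*8.9008 + 11 = 331.4288
x_1 = 8.9008 - 0.02*331.4288 = 2.2722


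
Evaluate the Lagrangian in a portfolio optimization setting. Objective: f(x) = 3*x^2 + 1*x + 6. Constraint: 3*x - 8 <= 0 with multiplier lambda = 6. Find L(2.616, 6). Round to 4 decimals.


Step 1: Evaluate f(x).
f(2.616) = 3*2.616^2 + 1*2.616 + 6 = 29.1464
Step 2: Evaluate g(x).
g(2.616) = 3*2.616 - 8 = -0.152
Step 3: Compute Lagrangian.
L = 29.1464 + 6*-0.152 = 28.2344


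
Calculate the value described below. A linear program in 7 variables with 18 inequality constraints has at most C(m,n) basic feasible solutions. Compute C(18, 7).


Each vertex corresponds to some choice of n active constraints out of m, so the number of vertices is at most C(m, n) = m! / (n!(m-n)!).
m = 18, n = 7
Numerator: 18 * 17 * 16 * 15 * 14 * 13 * 12
Denominator: 7! = 5040
C(18, 7) = 31824


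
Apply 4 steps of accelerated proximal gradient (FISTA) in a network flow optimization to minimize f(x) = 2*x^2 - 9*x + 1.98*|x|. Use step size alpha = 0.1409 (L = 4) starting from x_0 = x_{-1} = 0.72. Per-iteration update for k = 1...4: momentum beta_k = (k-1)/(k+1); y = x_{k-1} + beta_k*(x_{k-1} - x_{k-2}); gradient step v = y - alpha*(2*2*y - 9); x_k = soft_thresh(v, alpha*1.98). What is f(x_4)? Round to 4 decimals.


FISTA on f(x) = 2*x^2 - 9*x + 1.98*|x|
L = 4, alpha = 0.1409
Iteration 1: beta = 0.0, y = 0.72 + 0.0*(0.72 - 0.72) = 0.72
  grad(y) = -6.12, v = y - alpha*grad = 1.5823
  prox(v) = soft_thresh(1.5823, 0.279) = 1.3033
Iteration 2: beta = 0.3333, y = 1.3033 + 0.3333*(1.3033 - 0.72) = 1.4978
  grad(y) = -3.0089, v = y - alpha*grad = 1.9217
  prox(v) = soft_thresh(1.9217, 0.279) = 1.6427
Iteration 3: beta = 0.5, y = 1.6427 + 0.5*(1.6427 - 1.3033) = 1.8125
  grad(y) = -1.7502, v = y - alpha*grad = 2.0591
  prox(v) = soft_thresh(2.0591, 0.279) = 1.7801
Iteration 4: beta = 0.6, y = 1.7801 + 0.6*(1.7801 - 1.6427) = 1.8625
  grad(y) = -1.5501, v = y - alpha*grad = 2.0809
  prox(v) = soft_thresh(2.0809, 0.279) = 1.8019
f(x_4) = 2*1.8019^2 - 9*1.8019 + 1.98*|1.8019| = -6.1557


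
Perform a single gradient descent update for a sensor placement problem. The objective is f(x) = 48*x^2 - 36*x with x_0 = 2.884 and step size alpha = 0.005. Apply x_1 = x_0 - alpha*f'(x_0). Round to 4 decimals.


We compute the gradient at x_0 and apply the update.
f'(x) = 96*x - 36
f'(2.884) = 96*2.884 - 36 = 240.864
x_1 = 2.884 - 0.005*240.864 = 1.6797


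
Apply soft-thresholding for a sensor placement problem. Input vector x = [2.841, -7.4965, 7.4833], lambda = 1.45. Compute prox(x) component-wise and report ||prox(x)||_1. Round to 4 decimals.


Soft-thresholding with lambda = 1.45:
prox(2.841) = sign(2.841)*max(|2.841| - 1.45, 0) = 1.391
prox(-7.4965) = sign(-7.4965)*max(|-7.4965| - 1.45, 0) = -6.0465
prox(7.4833) = sign(7.4833)*max(|7.4833| - 1.45, 0) = 6.0333
prox(x) = [1.391, -6.0465, 6.0333]
||prox(x)||_1 = 1.391 + 6.0465 + 6.0333 = 13.4708


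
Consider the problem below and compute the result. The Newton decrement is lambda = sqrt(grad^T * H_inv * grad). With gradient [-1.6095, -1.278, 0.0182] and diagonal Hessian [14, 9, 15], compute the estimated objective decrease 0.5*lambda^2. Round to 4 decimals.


Step 1: H is diagonal, so H^(-1) * g = [-0.115, -0.142, 0.0012].
Step 2: g^T H^(-1) g = sum_i g_i^2 / H_ii
  = (-1.6095)^2/14 + (-1.278)^2/9 + (0.0182)^2/15
  = 0.185 + 0.1815 + 0.0 = 0.3665
Step 3: Objective decrease = 0.5 * g^T H^(-1) g = 0.1833


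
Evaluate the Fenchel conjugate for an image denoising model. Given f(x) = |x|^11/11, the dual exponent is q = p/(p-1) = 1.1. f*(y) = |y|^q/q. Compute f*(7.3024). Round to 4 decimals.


The conjugate exponent q satisfies 1/p + 1/q = 1.
p = 11, so q = 11/(11 - 1) = 1.1
|y|^q = 7.3024^1.1 = 8.9087
f*(7.3024) = 8.9087 / 1.1 = 8.0988


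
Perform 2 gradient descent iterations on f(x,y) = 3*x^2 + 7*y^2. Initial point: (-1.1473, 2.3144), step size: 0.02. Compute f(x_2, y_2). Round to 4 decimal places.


Gradient descent on f(x,y) = 3*x^2 + 7*y^2.
Starting point: (-1.1473, 2.3144), alpha = 0.02
Step 1: grad_x = 2*3*-1.1473 = -6.8838, grad_y = 2*7*2.3144 = 32.4016
  x_1 = -1.1473 - 0.02*-6.8838 = -1.0096
  y_1 = 2.3144 - 0.02*32.4016 = 1.6664
Step 2: grad_x = 2*3*-1.0096 = -6.0577, grad_y = 2*7*1.6664 = 23.3292
  x_2 = -1.0096 - 0.02*-6.0577 = -0.8885
  y_2 = 1.6664 - 0.02*23.3292 = 1.1998
f(-0.8885, 1.1998) = 3*(-0.8885)^2 + 7*1.1998^2 = 12.4445


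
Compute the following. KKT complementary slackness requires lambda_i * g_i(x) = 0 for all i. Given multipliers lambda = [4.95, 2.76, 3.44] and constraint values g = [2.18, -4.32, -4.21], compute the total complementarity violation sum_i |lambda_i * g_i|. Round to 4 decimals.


KKT complementary slackness check:
lambda_1 * g_1 = 4.95 * 2.18 = 10.791
lambda_2 * g_2 = 2.76 * -4.32 = -11.9232
lambda_3 * g_3 = 3.44 * -4.21 = -14.4824
Total violation = 10.791 + 11.9232 + 14.4824 = 37.1966


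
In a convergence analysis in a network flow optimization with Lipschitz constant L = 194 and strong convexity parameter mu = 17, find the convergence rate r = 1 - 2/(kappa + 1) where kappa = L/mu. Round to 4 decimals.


Step 1: Compute the condition number.
kappa = L/mu = 194/17 = 11.4118
Step 2: Compute the convergence rate.
r = 1 - 2/(kappa + 1) = 1 - 2*mu/(L + mu) = (L - mu)/(L + mu) = 177/211 = 0.8389


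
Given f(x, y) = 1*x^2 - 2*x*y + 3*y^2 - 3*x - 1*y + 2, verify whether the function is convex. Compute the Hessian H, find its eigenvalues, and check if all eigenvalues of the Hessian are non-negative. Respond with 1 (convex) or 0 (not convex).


The Hessian of f(x,y) = 1*x^2 - 2*x*y + 3*y^2 - 3*x - 1*y + 2 is:
H = [[2, -2], [-2, 6]]
Trace = 2 + 6 = 8
Determinant = 2*6 - (-2)^2 = 8
Discriminant = (8)^2 - 4*8 = 32.0
Eigenvalues: lambda_1 = 1.1716, lambda_2 = 6.8284
The function is convex.

1


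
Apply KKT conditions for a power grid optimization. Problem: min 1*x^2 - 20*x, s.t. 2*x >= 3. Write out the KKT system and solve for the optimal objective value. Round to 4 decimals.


Step 1: Try lambda = 0 (constraint inactive).
Stationarity: 2*1*x - 20 = 0
x* = 20/(2*1) = 10.0
Check constraint: 2*10.0 = 20.0 >= 3 -- satisfied.
Step 2: Compute optimal value.
f(x*) = 1*10.0^2 - 20*10.0 = -100.0


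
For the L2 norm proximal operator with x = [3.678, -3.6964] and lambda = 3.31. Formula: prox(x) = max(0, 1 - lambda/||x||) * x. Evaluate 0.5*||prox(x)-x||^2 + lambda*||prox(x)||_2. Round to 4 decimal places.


Step 1: Compute ||x||.
||x|| = 5.2145
Step 2: Compute scaling factor.
scale = max(0, 1 - 3.31/5.2145) = 0.3652
Step 3: prox(x) = [1.3433, -1.35]
||prox(x)|| = 1.9045
Step 4: Proximal objective.
0.5*||prox-x||^2 = 5.4781
lambda*||prox|| = 6.3039
Total = 11.782


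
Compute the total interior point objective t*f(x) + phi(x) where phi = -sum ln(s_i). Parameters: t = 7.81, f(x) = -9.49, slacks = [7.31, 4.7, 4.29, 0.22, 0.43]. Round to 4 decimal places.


Step 1: Compute log-barrier.
ln values: [1.9892, 1.5476, 1.4563, -1.5141, -0.844]
phi = -(1.9892 + 1.5476 + 1.4563 - 1.5141 - 0.844) = -2.635
Step 2: Compute augmented objective.
t*f(x) = 7.81*-9.49 = -74.1169
Total = -74.1169 - 2.635 = -76.7519


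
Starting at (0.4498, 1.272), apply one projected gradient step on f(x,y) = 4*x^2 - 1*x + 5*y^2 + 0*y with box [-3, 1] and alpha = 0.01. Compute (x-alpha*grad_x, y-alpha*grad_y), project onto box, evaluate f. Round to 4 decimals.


Step 1: Compute gradient at (0.4498, 1.272).
grad_x = 2*4*0.4498 - 1 = 2.5984
grad_y = 2*5*1.272 + 0 = 12.72
Step 2: Gradient step.
x_raw = 0.4498 - 0.01*2.5984 = 0.4238
y_raw = 1.272 - 0.01*12.72 = 1.1448
Step 3: Project onto [-3, 1].
x_proj = clip(0.4238) = 0.4238
y_proj = clip(1.1448) = 1.0
Step 4: Evaluate f.
f(0.4238, 1.0) = 5.2947
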